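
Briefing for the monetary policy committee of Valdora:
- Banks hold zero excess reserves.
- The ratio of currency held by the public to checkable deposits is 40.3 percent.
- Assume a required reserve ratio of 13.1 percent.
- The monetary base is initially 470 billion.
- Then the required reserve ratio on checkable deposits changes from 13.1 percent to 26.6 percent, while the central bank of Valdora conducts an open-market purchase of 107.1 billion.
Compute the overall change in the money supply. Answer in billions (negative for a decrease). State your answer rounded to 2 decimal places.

-24.58 billion

Before: m₁ = (1 + 0.403) / (0.131 + 0.403) ≈ 2.627341, MB₁ = 470, so M₁ = 2.627341 × 470 ≈ 1234.8503 billion.
After: m₂ = (1 + 0.403) / (0.266 + 0.403) ≈ 2.097160, MB₂ = 470 + 107.1 = 577.1, so M₂ = 2.097160 × 577.1 ≈ 1210.271 billion.
ΔM = M₂ − M₁ = 1210.271 − 1234.8503 = -24.5793 billion.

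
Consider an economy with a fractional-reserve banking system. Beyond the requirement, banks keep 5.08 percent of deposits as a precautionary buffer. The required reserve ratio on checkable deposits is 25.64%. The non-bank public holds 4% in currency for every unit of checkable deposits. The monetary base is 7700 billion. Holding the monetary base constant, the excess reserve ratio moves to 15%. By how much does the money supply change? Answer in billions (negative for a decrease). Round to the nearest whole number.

-5125 billion

Initially m₁ = (1 + 0.04) / (0.2564 + 0.0508 + 0.04) ≈ 2.99539, so M₁ = 2.99539 × 7700 = 23064.503 billion.
After the change m₂ = (1 + 0.04) / (0.2564 + 0.15 + 0.04) ≈ 2.32975, so M₂ = 2.32975 × 7700 = 17939.075 billion.
ΔM = M₂ − M₁ = 17939.075 − 23064.503 = -5125.428 billion.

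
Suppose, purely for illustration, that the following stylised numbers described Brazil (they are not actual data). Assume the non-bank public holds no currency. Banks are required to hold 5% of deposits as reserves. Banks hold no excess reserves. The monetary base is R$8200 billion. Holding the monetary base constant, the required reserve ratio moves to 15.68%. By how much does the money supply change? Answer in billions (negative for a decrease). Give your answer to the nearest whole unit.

Initially m₁ = 1 / (0.05) = 20, so M₁ = 20 × 8200 = 164000 billion.
After the change m₂ = 1 / (0.1568) ≈ 6.37755, so M₂ = 6.37755 × 8200 = 52295.91 billion.
ΔM = M₂ − M₁ = 52295.91 − 164000 = -111704.09 billion.

-111704 billion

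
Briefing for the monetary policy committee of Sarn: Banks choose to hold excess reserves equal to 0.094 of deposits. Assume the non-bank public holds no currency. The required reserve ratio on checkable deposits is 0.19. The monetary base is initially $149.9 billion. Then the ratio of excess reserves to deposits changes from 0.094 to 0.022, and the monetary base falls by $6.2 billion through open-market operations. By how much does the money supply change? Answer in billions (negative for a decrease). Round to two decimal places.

Before: m₁ = 1 / (0.19 + 0.094) ≈ 3.521127, MB₁ = 149.9, so M₁ = 3.521127 × 149.9 ≈ 527.8169 billion.
After: m₂ = 1 / (0.19 + 0.022) ≈ 4.716981, MB₂ = 149.9 − 6.2 = 143.7, so M₂ = 4.716981 × 143.7 ≈ 677.8302 billion.
ΔM = M₂ − M₁ = 677.8302 − 527.8169 = 150.0133 billion.

$150.01 billion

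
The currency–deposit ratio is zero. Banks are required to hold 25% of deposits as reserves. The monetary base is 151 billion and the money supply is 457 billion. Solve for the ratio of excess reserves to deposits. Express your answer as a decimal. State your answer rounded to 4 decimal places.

Using m = M/MB = 457/151 ≈ 3.026490. Since m = (1 + c)/(c + rr + e), the denominator satisfies c + rr + e = (1 + c)/m = (1 + 0) / 3.026490 ≈ 0.330416.
With c = 0 and rr = 0.25, the ratio of excess reserves to deposits is 0.330416 − 0 − 0.25 = 0.080416.

0.0804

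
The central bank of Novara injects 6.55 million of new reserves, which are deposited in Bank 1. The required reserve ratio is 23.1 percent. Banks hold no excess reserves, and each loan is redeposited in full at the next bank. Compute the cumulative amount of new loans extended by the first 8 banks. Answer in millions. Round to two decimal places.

Bank i lends (1 − rr)^i of the original deposit: Bank 1 lends 6.55·0.7690 ≈ 5.0370, Bank 2 lends 6.55·0.7690² ≈ 3.8734, and so on.
Summing a geometric series: total = 6.55·[0.7690·(1 − 0.7690^8) / (1 − 0.7690)] ≈ 19.1383 million.

19.14 million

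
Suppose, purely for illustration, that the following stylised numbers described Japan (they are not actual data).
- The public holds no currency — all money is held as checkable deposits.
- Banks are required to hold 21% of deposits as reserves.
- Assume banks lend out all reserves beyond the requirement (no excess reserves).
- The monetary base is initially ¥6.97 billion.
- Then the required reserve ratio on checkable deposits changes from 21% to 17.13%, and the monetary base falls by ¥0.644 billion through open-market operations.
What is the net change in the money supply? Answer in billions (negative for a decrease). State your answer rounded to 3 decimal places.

Before: m₁ = 1 / (0.21) ≈ 4.76190, MB₁ = 6.97, so M₁ = 4.76190 × 6.97 ≈ 33.1904 billion.
After: m₂ = 1 / (0.1713) ≈ 5.83771, MB₂ = 6.97 − 0.644 = 6.326, so M₂ = 5.83771 × 6.326 ≈ 36.9294 billion.
ΔM = M₂ − M₁ = 36.9294 − 33.1904 = 3.739 billion.

¥3.739 billion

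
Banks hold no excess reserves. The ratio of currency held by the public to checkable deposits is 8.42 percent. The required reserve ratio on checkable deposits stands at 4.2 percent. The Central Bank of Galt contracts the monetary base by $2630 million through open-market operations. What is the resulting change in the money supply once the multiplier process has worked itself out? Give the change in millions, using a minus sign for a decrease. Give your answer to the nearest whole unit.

The money multiplier is m = (1 + c) / (rr + c) = (1 + 0.0842) / (0.042 + 0.0842) ≈ 8.59113.
The sale removes 2630 million of base, so ΔM = m × ΔMB = 8.59113 × (−2630) = -22594.6719 million.

-22595 million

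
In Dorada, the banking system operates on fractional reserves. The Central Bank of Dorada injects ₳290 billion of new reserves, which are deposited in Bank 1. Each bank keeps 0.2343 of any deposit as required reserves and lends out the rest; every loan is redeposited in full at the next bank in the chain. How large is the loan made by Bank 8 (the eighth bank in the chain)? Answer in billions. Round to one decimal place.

Each bank lends a fraction (1 − rr) = 0.7657 of the deposit it receives, so Bank 8 receives 290·0.7657^7 and lends 290·0.7657^8 ≈ 34.2663 billion.

₳34.3 billion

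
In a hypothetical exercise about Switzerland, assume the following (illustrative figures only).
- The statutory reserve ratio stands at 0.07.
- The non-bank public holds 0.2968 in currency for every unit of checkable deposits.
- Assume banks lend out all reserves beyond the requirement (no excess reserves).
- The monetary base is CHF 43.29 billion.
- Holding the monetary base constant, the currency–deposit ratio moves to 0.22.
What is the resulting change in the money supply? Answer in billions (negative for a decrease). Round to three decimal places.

CHF 29.067 billion

Initially m₁ = (1 + 0.2968) / (0.07 + 0.2968) ≈ 3.535442, so M₁ = 3.535442 × 43.29 ≈ 153.0493 billion.
After the change m₂ = (1 + 0.22) / (0.07 + 0.22) ≈ 4.206897, so M₂ = 4.206897 × 43.29 ≈ 182.1166 billion.
ΔM = M₂ − M₁ = 182.1166 − 153.0493 = 29.0673 billion.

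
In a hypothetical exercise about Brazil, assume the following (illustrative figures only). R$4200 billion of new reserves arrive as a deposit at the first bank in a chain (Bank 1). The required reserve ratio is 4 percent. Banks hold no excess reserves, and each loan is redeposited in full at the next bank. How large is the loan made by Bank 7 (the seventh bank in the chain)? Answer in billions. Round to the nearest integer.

Each bank lends a fraction (1 − rr) = 0.9600 of the deposit it receives, so Bank 7 receives 4200·0.9600^6 and lends 4200·0.9600^7 ≈ 3156.0794 billion.

R$3156 billion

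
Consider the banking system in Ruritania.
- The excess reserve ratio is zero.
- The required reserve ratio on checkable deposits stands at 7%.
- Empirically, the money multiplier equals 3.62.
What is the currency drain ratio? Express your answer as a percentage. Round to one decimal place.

28.5%

Using m = 3.62. From m = (1 + c)/(c + rr + e), rearranging gives 1 + c = m·(c + rr + e), so c·(1 − m) = m·(rr + e) − 1.
Hence c = [m·(rr + e) − 1]/(1 − m) = [3.62 × (0.07 + 0) − 1] / (1 − 3.62) ≈ 0.284962.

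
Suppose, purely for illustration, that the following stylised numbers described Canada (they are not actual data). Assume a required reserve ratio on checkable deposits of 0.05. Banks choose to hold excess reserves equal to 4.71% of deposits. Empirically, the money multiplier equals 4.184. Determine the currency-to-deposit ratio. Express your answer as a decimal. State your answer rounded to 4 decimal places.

Using m = 4.184. From m = (1 + c)/(c + rr + e), rearranging gives 1 + c = m·(c + rr + e), so c·(1 − m) = m·(rr + e) − 1.
Hence c = [m·(rr + e) − 1]/(1 − m) = [4.184 × (0.05 + 0.0471) − 1] / (1 − 4.184) ≈ 0.186474.

0.1865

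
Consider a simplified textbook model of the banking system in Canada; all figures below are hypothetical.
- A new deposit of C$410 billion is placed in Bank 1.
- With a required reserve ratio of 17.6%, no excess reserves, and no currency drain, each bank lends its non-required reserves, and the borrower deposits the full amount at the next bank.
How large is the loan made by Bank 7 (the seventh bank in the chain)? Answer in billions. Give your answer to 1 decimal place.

C$105.7 billion

Each bank lends a fraction (1 − rr) = 0.8240 of the deposit it receives, so Bank 7 receives 410·0.8240^6 and lends 410·0.8240^7 ≈ 105.7485 billion.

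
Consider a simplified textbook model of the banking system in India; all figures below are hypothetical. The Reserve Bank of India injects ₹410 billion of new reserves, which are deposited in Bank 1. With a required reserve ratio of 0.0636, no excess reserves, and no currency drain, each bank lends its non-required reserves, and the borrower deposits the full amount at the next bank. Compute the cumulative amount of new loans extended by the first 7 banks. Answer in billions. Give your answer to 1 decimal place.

₹2225.7 billion

Bank i lends (1 − rr)^i of the original deposit: Bank 1 lends 410·0.9364 = 383.9240, Bank 2 lends 410·0.9364² ≈ 359.5064, and so on.
Summing a geometric series: total = 410·[0.9364·(1 − 0.9364^7) / (1 − 0.9364)] ≈ 2225.7249 billion.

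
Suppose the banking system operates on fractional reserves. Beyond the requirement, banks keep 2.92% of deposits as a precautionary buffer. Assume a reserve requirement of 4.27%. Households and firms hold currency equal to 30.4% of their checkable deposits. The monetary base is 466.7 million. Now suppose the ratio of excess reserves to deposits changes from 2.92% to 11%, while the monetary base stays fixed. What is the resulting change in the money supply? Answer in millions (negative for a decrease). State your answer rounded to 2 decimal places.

-286.43 million

Initially m₁ = (1 + 0.304) / (0.0427 + 0.0292 + 0.304) ≈ 3.469008, so M₁ = 3.469008 × 466.7 ≈ 1618.986 million.
After the change m₂ = (1 + 0.304) / (0.0427 + 0.11 + 0.304) ≈ 2.855266, so M₂ = 2.855266 × 466.7 ≈ 1332.5526 million.
ΔM = M₂ − M₁ = 1332.5526 − 1618.986 = -286.4334 million.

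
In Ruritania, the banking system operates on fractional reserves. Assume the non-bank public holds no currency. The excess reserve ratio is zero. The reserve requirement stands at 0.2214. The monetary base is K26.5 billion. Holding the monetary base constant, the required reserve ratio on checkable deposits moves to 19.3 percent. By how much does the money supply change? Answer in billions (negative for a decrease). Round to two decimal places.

K17.61 billion

Initially m₁ = 1 / (0.2214) ≈ 4.51671, so M₁ = 4.51671 × 26.5 ≈ 119.6928 billion.
After the change m₂ = 1 / (0.193) ≈ 5.18135, so M₂ = 5.18135 × 26.5 ≈ 137.3058 billion.
ΔM = M₂ − M₁ = 137.3058 − 119.6928 = 17.613 billion.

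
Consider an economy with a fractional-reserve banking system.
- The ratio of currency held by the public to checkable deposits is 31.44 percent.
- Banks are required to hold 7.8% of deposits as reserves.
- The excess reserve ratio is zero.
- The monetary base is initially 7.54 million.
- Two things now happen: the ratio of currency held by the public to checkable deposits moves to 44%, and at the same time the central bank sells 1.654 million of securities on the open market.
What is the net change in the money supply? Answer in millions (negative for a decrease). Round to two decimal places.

-8.89 million

Before: m₁ = (1 + 0.3144) / (0.078 + 0.3144) ≈ 3.3496, MB₁ = 7.54, so M₁ = 3.3496 × 7.54 ≈ 25.256 million.
After: m₂ = (1 + 0.44) / (0.078 + 0.44) ≈ 2.7799, MB₂ = 7.54 − 1.654 = 5.886, so M₂ = 2.7799 × 5.886 ≈ 16.3625 million.
ΔM = M₂ − M₁ = 16.3625 − 25.256 = -8.8935 million.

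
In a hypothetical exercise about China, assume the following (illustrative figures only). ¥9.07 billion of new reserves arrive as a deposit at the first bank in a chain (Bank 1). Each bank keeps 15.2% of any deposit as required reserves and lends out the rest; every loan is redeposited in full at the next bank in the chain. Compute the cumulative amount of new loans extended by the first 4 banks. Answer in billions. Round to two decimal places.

¥24.43 billion

Bank i lends (1 − rr)^i of the original deposit: Bank 1 lends 9.07·0.8480 ≈ 7.6914, Bank 2 lends 9.07·0.8480² ≈ 6.5223, and so on.
Summing a geometric series: total = 9.07·[0.8480·(1 − 0.8480^4) / (1 − 0.8480)] ≈ 24.4347 billion.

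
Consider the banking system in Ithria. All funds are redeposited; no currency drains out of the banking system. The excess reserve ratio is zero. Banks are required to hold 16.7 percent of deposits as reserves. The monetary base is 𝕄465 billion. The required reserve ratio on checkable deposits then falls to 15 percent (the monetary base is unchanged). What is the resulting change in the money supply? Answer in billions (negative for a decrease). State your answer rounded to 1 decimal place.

𝕄315.6 billion

Initially m₁ = 1 / (0.167) ≈ 5.98802, so M₁ = 5.98802 × 465 = 2784.4293 billion.
After the change m₂ = 1 / (0.15) ≈ 6.66667, so M₂ = 6.66667 × 465 ≈ 3100.0015 billion.
ΔM = M₂ − M₁ = 3100.0015 − 2784.4293 = 315.5722 billion.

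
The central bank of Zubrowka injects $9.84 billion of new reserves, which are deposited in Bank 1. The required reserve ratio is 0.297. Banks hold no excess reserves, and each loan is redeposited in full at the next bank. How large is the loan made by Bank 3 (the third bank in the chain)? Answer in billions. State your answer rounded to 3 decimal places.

$3.419 billion

Each bank lends a fraction (1 − rr) = 0.7030 of the deposit it receives, so Bank 3 receives 9.84·0.7030^2 and lends 9.84·0.7030^3 ≈ 3.4187 billion.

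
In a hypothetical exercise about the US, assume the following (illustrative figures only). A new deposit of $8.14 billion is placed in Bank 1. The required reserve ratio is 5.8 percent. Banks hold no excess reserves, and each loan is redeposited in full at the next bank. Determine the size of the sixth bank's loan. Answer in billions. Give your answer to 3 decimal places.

Each bank lends a fraction (1 − rr) = 0.9420 of the deposit it receives, so Bank 6 receives 8.14·0.9420^5 and lends 8.14·0.9420^6 ≈ 5.6876 billion.

$5.688 billion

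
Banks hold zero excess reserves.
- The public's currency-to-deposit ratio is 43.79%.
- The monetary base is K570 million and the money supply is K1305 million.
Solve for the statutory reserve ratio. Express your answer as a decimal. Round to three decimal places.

Using m = M/MB = 1305/570 ≈ 2.289474. Since m = (1 + c)/(c + rr + e), the denominator satisfies c + rr + e = (1 + c)/m = (1 + 0.4379) / 2.289474 ≈ 0.628048.
With c = 0.4379 and e = 0, the statutory reserve ratio is 0.628048 − 0.4379 − 0 = 0.190148.

0.190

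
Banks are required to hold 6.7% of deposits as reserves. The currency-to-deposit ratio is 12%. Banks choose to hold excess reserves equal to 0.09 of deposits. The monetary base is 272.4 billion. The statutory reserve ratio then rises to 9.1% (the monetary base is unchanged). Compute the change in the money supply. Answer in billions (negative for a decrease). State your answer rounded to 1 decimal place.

-87.8 billion

Initially m₁ = (1 + 0.12) / (0.067 + 0.09 + 0.12) ≈ 4.04332, so M₁ = 4.04332 × 272.4 ≈ 1101.4004 billion.
After the change m₂ = (1 + 0.12) / (0.091 + 0.09 + 0.12) ≈ 3.72093, so M₂ = 3.72093 × 272.4 ≈ 1013.5813 billion.
ΔM = M₂ − M₁ = 1013.5813 − 1101.4004 = -87.8191 billion.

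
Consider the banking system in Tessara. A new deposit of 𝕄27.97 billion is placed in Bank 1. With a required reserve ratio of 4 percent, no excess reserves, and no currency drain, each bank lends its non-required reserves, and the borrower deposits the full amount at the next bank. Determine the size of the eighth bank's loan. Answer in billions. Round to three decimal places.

Each bank lends a fraction (1 − rr) = 0.9600 of the deposit it receives, so Bank 8 receives 27.97·0.9600^7 and lends 27.97·0.9600^8 ≈ 20.1773 billion.

𝕄20.177 billion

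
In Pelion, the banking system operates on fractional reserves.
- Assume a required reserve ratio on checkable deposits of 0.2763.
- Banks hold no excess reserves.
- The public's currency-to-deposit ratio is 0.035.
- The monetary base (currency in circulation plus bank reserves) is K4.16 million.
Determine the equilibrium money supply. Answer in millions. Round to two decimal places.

K13.83 million

The money multiplier is m = (1 + c) / (rr + c) = (1 + 0.035) / (0.2763 + 0.035) ≈ 3.3248.
So M = m × MB = 3.3248 × 4.16 ≈ 13.8312 million.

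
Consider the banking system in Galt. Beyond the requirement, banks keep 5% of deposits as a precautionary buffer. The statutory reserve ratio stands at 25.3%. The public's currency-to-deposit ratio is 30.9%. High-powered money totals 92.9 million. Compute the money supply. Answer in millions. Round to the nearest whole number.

The money multiplier is m = (1 + c) / (rr + e + c) = (1 + 0.309) / (0.253 + 0.05 + 0.309) ≈ 2.1389.
So M = m × MB = 2.1389 × 92.9 ≈ 198.7038 million.

199 million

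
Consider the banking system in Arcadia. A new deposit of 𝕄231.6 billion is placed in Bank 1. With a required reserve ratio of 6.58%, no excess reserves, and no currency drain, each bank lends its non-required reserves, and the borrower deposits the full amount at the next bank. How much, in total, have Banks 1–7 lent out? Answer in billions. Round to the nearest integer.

Bank i lends (1 − rr)^i of the original deposit: Bank 1 lends 231.6·0.9342 ≈ 216.3607, Bank 2 lends 231.6·0.9342² ≈ 202.1242, and so on.
Summing a geometric series: total = 231.6·[0.9342·(1 − 0.9342^7) / (1 − 0.9342)] ≈ 1246.2705 billion.

𝕄1246 billion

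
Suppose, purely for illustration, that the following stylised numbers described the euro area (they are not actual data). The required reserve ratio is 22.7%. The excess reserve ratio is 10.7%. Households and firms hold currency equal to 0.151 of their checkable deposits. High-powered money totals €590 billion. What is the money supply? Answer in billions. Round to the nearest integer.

€1400 billion

The money multiplier is m = (1 + c) / (rr + e + c) = (1 + 0.151) / (0.227 + 0.107 + 0.151) ≈ 2.3732.
So M = m × MB = 2.3732 × 590 = 1400.188 billion.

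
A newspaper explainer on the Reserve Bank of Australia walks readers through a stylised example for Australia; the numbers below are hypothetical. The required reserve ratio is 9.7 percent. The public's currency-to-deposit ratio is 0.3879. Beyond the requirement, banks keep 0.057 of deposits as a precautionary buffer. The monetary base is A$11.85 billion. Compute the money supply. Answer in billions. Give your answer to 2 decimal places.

A$30.35 billion

The money multiplier is m = (1 + c) / (rr + e + c) = (1 + 0.3879) / (0.097 + 0.057 + 0.3879) ≈ 2.56117.
So M = m × MB = 2.56117 × 11.85 ≈ 30.3499 billion.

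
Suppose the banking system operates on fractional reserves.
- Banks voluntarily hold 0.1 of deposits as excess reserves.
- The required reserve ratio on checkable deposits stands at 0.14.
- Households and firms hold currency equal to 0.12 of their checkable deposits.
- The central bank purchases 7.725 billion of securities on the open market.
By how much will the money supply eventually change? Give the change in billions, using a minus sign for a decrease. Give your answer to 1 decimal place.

The money multiplier is m = (1 + c) / (rr + e + c) = (1 + 0.12) / (0.14 + 0.1 + 0.12) ≈ 3.1111.
The purchase adds 7.725 billion of base, so ΔM = m × ΔMB = 3.1111 × (+7.725) ≈ 24.0332 billion.

24.0 billion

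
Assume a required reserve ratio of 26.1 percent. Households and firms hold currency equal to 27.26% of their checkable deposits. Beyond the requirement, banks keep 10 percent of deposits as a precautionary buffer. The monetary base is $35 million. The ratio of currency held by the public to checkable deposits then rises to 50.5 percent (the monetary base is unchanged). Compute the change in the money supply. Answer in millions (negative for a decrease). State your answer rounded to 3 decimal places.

-9.473 million

Initially m₁ = (1 + 0.2726) / (0.261 + 0.1 + 0.2726) ≈ 2.008523, so M₁ = 2.008523 × 35 ≈ 70.2983 million.
After the change m₂ = (1 + 0.505) / (0.261 + 0.1 + 0.505) ≈ 1.737875, so M₂ = 1.737875 × 35 ≈ 60.8256 million.
ΔM = M₂ − M₁ = 60.8256 − 70.2983 = -9.4727 million.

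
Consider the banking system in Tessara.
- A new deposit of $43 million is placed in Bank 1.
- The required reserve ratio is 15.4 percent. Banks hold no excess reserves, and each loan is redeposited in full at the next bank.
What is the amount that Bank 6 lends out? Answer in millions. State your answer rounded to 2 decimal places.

$15.76 million

Each bank lends a fraction (1 − rr) = 0.8460 of the deposit it receives, so Bank 6 receives 43·0.8460^5 and lends 43·0.8460^6 ≈ 15.7649 million.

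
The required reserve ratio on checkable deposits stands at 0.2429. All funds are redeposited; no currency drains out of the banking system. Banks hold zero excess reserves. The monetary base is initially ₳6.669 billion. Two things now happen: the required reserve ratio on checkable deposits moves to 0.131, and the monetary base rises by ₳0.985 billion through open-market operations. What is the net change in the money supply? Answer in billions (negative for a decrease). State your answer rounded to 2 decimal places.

₳30.97 billion

Before: m₁ = 1 / (0.2429) ≈ 4.1169, MB₁ = 6.669, so M₁ = 4.1169 × 6.669 ≈ 27.4556 billion.
After: m₂ = 1 / (0.131) ≈ 7.6336, MB₂ = 6.669 + 0.985 = 7.654, so M₂ = 7.6336 × 7.654 ≈ 58.4276 billion.
ΔM = M₂ − M₁ = 58.4276 − 27.4556 = 30.972 billion.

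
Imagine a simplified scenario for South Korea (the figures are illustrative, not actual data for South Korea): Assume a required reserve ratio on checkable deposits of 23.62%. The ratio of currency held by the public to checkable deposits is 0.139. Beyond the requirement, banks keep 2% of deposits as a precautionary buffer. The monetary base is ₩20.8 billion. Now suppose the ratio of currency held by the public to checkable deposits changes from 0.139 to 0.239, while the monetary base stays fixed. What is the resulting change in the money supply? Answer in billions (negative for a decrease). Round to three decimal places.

Initially m₁ = (1 + 0.139) / (0.2362 + 0.02 + 0.139) ≈ 2.882085, so M₁ = 2.882085 × 20.8 ≈ 59.9474 billion.
After the change m₂ = (1 + 0.239) / (0.2362 + 0.02 + 0.239) ≈ 2.502019, so M₂ = 2.502019 × 20.8 ≈ 52.042 billion.
ΔM = M₂ − M₁ = 52.042 − 59.9474 = -7.9054 billion.

-7.905 billion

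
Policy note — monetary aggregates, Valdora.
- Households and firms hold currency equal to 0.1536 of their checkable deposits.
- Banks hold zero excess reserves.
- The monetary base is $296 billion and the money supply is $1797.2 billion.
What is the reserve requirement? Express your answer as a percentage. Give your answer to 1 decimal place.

3.6%

Using m = M/MB = 1797.2/296 ≈ 6.071622. Since m = (1 + c)/(c + rr + e), the denominator satisfies c + rr + e = (1 + c)/m = (1 + 0.1536) / 6.071622 ≈ 0.189999.
With c = 0.1536 and e = 0, the reserve requirement is 0.189999 − 0.1536 − 0 = 0.036399.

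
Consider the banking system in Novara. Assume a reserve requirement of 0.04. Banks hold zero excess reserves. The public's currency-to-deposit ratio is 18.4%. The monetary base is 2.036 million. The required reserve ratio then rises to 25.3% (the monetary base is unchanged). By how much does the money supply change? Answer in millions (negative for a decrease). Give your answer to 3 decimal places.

Initially m₁ = (1 + 0.184) / (0.04 + 0.184) ≈ 5.28571, so M₁ = 5.28571 × 2.036 ≈ 10.7617 million.
After the change m₂ = (1 + 0.184) / (0.253 + 0.184) ≈ 2.70938, so M₂ = 2.70938 × 2.036 ≈ 5.5163 million.
ΔM = M₂ − M₁ = 5.5163 − 10.7617 = -5.2454 million.

-5.245 million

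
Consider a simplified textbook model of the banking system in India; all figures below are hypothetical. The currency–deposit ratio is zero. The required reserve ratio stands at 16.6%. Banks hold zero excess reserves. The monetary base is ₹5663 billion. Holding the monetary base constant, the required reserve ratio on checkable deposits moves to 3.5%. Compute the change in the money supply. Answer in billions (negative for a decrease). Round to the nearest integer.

Initially m₁ = 1 / (0.166) ≈ 6.02410, so M₁ = 6.02410 × 5663 = 34114.4783 billion.
After the change m₂ = 1 / (0.035) ≈ 28.57143, so M₂ = 28.57143 × 5663 ≈ 161800.0081 billion.
ΔM = M₂ − M₁ = 161800.0081 − 34114.4783 = 127685.5298 billion.

₹127686 billion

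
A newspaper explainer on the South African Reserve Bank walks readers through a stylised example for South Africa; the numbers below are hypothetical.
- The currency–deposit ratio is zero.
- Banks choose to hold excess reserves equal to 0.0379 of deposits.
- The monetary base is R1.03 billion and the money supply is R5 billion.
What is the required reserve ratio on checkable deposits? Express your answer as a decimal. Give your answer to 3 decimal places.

Using m = M/MB = 5/1.03 ≈ 4.854369. Since m = (1 + c)/(c + rr + e), the denominator satisfies c + rr + e = (1 + c)/m = (1 + 0) / 4.854369 ≈ 0.206000.
With c = 0 and e = 0.0379, the required reserve ratio on checkable deposits is 0.206000 − 0 − 0.0379 = 0.1681.

0.168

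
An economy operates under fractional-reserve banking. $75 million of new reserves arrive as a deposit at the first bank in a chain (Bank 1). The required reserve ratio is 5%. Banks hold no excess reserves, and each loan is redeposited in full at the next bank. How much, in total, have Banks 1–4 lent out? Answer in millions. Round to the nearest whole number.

Bank i lends (1 − rr)^i of the original deposit: Bank 1 lends 75·0.9500 = 71.2500, Bank 2 lends 75·0.9500² = 67.6875, and so on.
Summing a geometric series: total = 75·[0.9500·(1 − 0.9500^4) / (1 − 0.9500)] ≈ 264.3286 million.

$264 million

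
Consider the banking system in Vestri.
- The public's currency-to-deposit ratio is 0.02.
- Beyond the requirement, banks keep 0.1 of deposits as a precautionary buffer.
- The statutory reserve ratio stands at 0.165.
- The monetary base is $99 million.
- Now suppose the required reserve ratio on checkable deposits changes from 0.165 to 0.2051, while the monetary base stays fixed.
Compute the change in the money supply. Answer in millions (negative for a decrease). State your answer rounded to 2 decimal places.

Initially m₁ = (1 + 0.02) / (0.165 + 0.1 + 0.02) ≈ 3.57895, so M₁ = 3.57895 × 99 ≈ 354.316 million.
After the change m₂ = (1 + 0.02) / (0.2051 + 0.1 + 0.02) ≈ 3.13750, so M₂ = 3.13750 × 99 = 310.6125 million.
ΔM = M₂ − M₁ = 310.6125 − 354.316 = -43.7035 million.

-43.70 million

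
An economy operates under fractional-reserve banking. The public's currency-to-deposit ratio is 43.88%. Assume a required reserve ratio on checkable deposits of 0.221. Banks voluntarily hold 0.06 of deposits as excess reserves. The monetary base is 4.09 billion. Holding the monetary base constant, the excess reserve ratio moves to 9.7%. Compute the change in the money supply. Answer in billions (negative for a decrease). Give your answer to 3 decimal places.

Initially m₁ = (1 + 0.4388) / (0.221 + 0.06 + 0.4388) ≈ 1.99889, so M₁ = 1.99889 × 4.09 ≈ 8.1755 billion.
After the change m₂ = (1 + 0.4388) / (0.221 + 0.097 + 0.4388) ≈ 1.90116, so M₂ = 1.90116 × 4.09 ≈ 7.7757 billion.
ΔM = M₂ − M₁ = 7.7757 − 8.1755 = -0.3998 billion.

-0.400 billion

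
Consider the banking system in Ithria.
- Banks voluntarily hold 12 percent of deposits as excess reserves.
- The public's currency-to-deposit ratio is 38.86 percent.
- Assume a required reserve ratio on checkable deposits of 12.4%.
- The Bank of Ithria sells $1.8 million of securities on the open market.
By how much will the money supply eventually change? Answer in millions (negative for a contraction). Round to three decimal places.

The money multiplier is m = (1 + c) / (rr + e + c) = (1 + 0.3886) / (0.124 + 0.12 + 0.3886) ≈ 2.19507.
The sale removes 1.8 million of base, so ΔM = m × ΔMB = 2.19507 × (−1.8) ≈ -3.9511 million.

-3.951 million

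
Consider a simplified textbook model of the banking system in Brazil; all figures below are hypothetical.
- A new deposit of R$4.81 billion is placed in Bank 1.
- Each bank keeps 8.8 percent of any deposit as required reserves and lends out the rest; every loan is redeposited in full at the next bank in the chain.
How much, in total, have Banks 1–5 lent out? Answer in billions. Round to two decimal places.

Bank i lends (1 − rr)^i of the original deposit: Bank 1 lends 4.81·0.9120 ≈ 4.3867, Bank 2 lends 4.81·0.9120² ≈ 4.0007, and so on.
Summing a geometric series: total = 4.81·[0.9120·(1 − 0.9120^5) / (1 − 0.9120)] ≈ 18.3983 billion.

R$18.40 billion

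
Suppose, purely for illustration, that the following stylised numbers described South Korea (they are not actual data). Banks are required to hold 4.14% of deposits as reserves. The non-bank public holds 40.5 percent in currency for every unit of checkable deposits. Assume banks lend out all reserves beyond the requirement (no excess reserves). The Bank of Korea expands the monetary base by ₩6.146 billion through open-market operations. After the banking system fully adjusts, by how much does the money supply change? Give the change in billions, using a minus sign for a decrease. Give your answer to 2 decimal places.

₩19.34 billion

The money multiplier is m = (1 + c) / (rr + c) = (1 + 0.405) / (0.0414 + 0.405) ≈ 3.1474.
The purchase adds 6.146 billion of base, so ΔM = m × ΔMB = 3.1474 × (+6.146) ≈ 19.3439 billion.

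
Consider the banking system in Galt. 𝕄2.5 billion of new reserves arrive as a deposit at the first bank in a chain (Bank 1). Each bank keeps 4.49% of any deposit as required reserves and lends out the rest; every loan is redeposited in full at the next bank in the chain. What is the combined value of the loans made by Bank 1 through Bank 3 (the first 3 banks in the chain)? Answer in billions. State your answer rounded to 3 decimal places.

Bank i lends (1 − rr)^i of the original deposit: Bank 1 lends 2.5·0.9551 ≈ 2.3878, Bank 2 lends 2.5·0.9551² ≈ 2.2805, and so on.
Summing a geometric series: total = 2.5·[0.9551·(1 − 0.9551^3) / (1 − 0.9551)] ≈ 6.8464 billion.

𝕄6.846 billion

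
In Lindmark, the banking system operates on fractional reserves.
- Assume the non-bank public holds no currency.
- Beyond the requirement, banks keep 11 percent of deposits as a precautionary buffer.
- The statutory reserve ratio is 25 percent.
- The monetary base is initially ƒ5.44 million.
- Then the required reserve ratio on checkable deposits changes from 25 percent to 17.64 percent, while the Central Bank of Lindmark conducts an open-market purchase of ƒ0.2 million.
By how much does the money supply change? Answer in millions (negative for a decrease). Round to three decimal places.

ƒ4.582 million

Before: m₁ = 1 / (0.25 + 0.11) ≈ 2.77778, MB₁ = 5.44, so M₁ = 2.77778 × 5.44 ≈ 15.1111 million.
After: m₂ = 1 / (0.1764 + 0.11) ≈ 3.49162, MB₂ = 5.44 + 0.2 = 5.64, so M₂ = 3.49162 × 5.64 ≈ 19.6927 million.
ΔM = M₂ − M₁ = 19.6927 − 15.1111 = 4.5816 million.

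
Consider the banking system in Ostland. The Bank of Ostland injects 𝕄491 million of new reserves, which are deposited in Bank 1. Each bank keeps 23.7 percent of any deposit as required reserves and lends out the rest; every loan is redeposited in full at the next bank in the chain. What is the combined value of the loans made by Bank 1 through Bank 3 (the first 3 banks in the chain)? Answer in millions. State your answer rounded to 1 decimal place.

𝕄878.6 million

Bank i lends (1 − rr)^i of the original deposit: Bank 1 lends 491·0.7630 = 374.6330, Bank 2 lends 491·0.7630² ≈ 285.8450, and so on.
Summing a geometric series: total = 491·[0.7630·(1 − 0.7630^3) / (1 − 0.7630)] ≈ 878.5777 million.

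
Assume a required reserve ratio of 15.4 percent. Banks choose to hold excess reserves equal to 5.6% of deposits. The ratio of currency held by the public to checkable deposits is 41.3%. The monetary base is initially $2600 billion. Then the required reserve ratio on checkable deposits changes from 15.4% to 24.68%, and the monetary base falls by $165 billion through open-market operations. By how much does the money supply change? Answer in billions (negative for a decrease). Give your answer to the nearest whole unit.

Before: m₁ = (1 + 0.413) / (0.154 + 0.056 + 0.413) ≈ 2.26806, MB₁ = 2600, so M₁ = 2.26806 × 2600 = 5896.956 billion.
After: m₂ = (1 + 0.413) / (0.2468 + 0.056 + 0.413) ≈ 1.97402, MB₂ = 2600 − 165 = 2435, so M₂ = 1.97402 × 2435 = 4806.7387 billion.
ΔM = M₂ − M₁ = 4806.7387 − 5896.956 = -1090.2173 billion.

-1090 billion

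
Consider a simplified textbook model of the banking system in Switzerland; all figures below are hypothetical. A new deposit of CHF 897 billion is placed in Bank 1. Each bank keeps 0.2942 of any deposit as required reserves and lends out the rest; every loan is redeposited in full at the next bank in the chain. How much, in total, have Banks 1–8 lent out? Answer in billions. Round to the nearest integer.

Bank i lends (1 − rr)^i of the original deposit: Bank 1 lends 897·0.7058 = 633.1026, Bank 2 lends 897·0.7058² ≈ 446.8438, and so on.
Summing a geometric series: total = 897·[0.7058·(1 − 0.7058^8) / (1 − 0.7058)] ≈ 2019.4253 billion.

CHF 2019 billion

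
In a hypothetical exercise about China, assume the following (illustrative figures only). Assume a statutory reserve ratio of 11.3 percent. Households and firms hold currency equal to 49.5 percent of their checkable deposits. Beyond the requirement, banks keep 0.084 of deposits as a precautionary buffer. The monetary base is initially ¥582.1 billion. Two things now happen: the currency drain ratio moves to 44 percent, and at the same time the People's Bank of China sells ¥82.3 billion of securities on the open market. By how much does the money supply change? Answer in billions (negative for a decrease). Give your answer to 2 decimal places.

-127.73 billion

Before: m₁ = (1 + 0.495) / (0.113 + 0.084 + 0.495) ≈ 2.160405, MB₁ = 582.1, so M₁ = 2.160405 × 582.1 ≈ 1257.5718 billion.
After: m₂ = (1 + 0.44) / (0.113 + 0.084 + 0.44) ≈ 2.260597, MB₂ = 582.1 − 82.3 = 499.8, so M₂ = 2.260597 × 499.8 ≈ 1129.8464 billion.
ΔM = M₂ − M₁ = 1129.8464 − 1257.5718 = -127.7254 billion.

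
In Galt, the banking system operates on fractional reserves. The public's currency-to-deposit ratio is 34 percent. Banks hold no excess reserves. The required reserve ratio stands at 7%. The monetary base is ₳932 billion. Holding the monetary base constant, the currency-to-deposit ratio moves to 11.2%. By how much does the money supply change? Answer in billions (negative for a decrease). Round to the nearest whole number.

Initially m₁ = (1 + 0.34) / (0.07 + 0.34) ≈ 3.2683, so M₁ = 3.2683 × 932 = 3046.0556 billion.
After the change m₂ = (1 + 0.112) / (0.07 + 0.112) ≈ 6.1099, so M₂ = 6.1099 × 932 = 5694.4268 billion.
ΔM = M₂ − M₁ = 5694.4268 − 3046.0556 = 2648.3712 billion.

₳2648 billion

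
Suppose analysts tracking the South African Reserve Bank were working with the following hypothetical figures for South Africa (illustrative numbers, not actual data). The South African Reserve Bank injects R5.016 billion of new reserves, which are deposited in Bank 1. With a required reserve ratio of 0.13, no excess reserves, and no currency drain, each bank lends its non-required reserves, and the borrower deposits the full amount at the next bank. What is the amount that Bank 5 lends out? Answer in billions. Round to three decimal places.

Each bank lends a fraction (1 − rr) = 0.8700 of the deposit it receives, so Bank 5 receives 5.016·0.8700^4 and lends 5.016·0.8700^5 ≈ 2.5001 billion.

R2.500 billion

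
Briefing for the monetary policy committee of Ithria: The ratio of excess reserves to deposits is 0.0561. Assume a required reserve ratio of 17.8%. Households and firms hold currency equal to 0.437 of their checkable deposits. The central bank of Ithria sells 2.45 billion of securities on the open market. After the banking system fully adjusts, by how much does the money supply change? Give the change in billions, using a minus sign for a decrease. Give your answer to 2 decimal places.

-5.25 billion

The money multiplier is m = (1 + c) / (rr + e + c) = (1 + 0.437) / (0.178 + 0.0561 + 0.437) ≈ 2.1413.
The sale removes 2.45 billion of base, so ΔM = m × ΔMB = 2.1413 × (−2.45) ≈ -5.2462 billion.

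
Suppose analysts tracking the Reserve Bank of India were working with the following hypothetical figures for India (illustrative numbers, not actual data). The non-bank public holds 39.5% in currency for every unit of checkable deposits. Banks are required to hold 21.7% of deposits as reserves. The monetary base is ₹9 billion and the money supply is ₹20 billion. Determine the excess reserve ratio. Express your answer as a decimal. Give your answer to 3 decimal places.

Using m = M/MB = 20/9 ≈ 2.222222. Since m = (1 + c)/(c + rr + e), the denominator satisfies c + rr + e = (1 + c)/m = (1 + 0.395) / 2.222222 ≈ 0.627750.
With c = 0.395 and rr = 0.217, the excess reserve ratio is 0.627750 − 0.395 − 0.217 = 0.01575.

0.016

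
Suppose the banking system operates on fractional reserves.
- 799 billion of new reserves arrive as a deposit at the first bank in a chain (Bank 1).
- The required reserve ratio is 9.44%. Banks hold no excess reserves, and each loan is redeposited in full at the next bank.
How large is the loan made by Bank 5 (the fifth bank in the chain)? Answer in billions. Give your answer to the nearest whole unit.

Each bank lends a fraction (1 − rr) = 0.9056 of the deposit it receives, so Bank 5 receives 799·0.9056^4 and lends 799·0.9056^5 ≈ 486.6636 billion.

487 billion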